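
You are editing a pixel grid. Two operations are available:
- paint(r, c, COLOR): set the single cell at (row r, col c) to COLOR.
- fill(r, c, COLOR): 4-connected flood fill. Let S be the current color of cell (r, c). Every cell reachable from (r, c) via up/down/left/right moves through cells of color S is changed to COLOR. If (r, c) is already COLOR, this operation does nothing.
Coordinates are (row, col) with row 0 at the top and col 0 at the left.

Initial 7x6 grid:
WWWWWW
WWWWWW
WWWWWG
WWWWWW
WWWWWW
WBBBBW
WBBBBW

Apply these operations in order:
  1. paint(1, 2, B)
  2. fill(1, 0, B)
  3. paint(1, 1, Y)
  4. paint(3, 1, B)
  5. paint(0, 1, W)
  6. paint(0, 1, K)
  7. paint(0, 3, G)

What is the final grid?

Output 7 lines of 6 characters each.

Answer: BKBGBB
BYBBBB
BBBBBG
BBBBBB
BBBBBB
BBBBBB
BBBBBB

Derivation:
After op 1 paint(1,2,B):
WWWWWW
WWBWWW
WWWWWG
WWWWWW
WWWWWW
WBBBBW
WBBBBW
After op 2 fill(1,0,B) [32 cells changed]:
BBBBBB
BBBBBB
BBBBBG
BBBBBB
BBBBBB
BBBBBB
BBBBBB
After op 3 paint(1,1,Y):
BBBBBB
BYBBBB
BBBBBG
BBBBBB
BBBBBB
BBBBBB
BBBBBB
After op 4 paint(3,1,B):
BBBBBB
BYBBBB
BBBBBG
BBBBBB
BBBBBB
BBBBBB
BBBBBB
After op 5 paint(0,1,W):
BWBBBB
BYBBBB
BBBBBG
BBBBBB
BBBBBB
BBBBBB
BBBBBB
After op 6 paint(0,1,K):
BKBBBB
BYBBBB
BBBBBG
BBBBBB
BBBBBB
BBBBBB
BBBBBB
After op 7 paint(0,3,G):
BKBGBB
BYBBBB
BBBBBG
BBBBBB
BBBBBB
BBBBBB
BBBBBB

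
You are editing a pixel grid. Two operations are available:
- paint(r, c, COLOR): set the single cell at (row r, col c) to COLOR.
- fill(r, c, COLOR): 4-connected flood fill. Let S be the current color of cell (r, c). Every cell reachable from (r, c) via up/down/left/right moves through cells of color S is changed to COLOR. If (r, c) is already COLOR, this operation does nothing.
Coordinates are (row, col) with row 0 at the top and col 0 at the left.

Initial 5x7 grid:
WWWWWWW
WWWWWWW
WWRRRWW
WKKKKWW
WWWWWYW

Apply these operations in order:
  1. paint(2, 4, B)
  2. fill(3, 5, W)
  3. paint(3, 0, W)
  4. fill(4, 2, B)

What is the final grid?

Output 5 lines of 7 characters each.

After op 1 paint(2,4,B):
WWWWWWW
WWWWWWW
WWRRBWW
WKKKKWW
WWWWWYW
After op 2 fill(3,5,W) [0 cells changed]:
WWWWWWW
WWWWWWW
WWRRBWW
WKKKKWW
WWWWWYW
After op 3 paint(3,0,W):
WWWWWWW
WWWWWWW
WWRRBWW
WKKKKWW
WWWWWYW
After op 4 fill(4,2,B) [27 cells changed]:
BBBBBBB
BBBBBBB
BBRRBBB
BKKKKBB
BBBBBYB

Answer: BBBBBBB
BBBBBBB
BBRRBBB
BKKKKBB
BBBBBYB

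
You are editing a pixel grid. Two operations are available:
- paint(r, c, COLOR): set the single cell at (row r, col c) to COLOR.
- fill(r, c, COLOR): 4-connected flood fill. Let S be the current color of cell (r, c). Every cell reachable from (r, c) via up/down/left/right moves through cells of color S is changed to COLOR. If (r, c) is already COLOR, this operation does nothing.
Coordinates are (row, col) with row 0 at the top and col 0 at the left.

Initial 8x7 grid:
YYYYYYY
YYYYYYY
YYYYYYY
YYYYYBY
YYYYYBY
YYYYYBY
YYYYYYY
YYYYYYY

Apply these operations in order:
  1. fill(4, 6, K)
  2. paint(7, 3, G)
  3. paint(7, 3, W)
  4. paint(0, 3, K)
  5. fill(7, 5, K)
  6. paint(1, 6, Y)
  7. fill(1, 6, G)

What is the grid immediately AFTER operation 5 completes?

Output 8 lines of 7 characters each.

After op 1 fill(4,6,K) [53 cells changed]:
KKKKKKK
KKKKKKK
KKKKKKK
KKKKKBK
KKKKKBK
KKKKKBK
KKKKKKK
KKKKKKK
After op 2 paint(7,3,G):
KKKKKKK
KKKKKKK
KKKKKKK
KKKKKBK
KKKKKBK
KKKKKBK
KKKKKKK
KKKGKKK
After op 3 paint(7,3,W):
KKKKKKK
KKKKKKK
KKKKKKK
KKKKKBK
KKKKKBK
KKKKKBK
KKKKKKK
KKKWKKK
After op 4 paint(0,3,K):
KKKKKKK
KKKKKKK
KKKKKKK
KKKKKBK
KKKKKBK
KKKKKBK
KKKKKKK
KKKWKKK
After op 5 fill(7,5,K) [0 cells changed]:
KKKKKKK
KKKKKKK
KKKKKKK
KKKKKBK
KKKKKBK
KKKKKBK
KKKKKKK
KKKWKKK

Answer: KKKKKKK
KKKKKKK
KKKKKKK
KKKKKBK
KKKKKBK
KKKKKBK
KKKKKKK
KKKWKKK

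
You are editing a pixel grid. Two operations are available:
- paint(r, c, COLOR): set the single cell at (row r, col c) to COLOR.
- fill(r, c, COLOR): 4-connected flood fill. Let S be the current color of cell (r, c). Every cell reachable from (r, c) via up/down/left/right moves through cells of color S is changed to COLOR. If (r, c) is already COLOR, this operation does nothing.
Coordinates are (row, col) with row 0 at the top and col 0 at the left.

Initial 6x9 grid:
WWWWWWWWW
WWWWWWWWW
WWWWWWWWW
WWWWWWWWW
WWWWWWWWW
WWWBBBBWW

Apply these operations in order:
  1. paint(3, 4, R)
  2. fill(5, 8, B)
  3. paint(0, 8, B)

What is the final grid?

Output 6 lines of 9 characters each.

Answer: BBBBBBBBB
BBBBBBBBB
BBBBBBBBB
BBBBRBBBB
BBBBBBBBB
BBBBBBBBB

Derivation:
After op 1 paint(3,4,R):
WWWWWWWWW
WWWWWWWWW
WWWWWWWWW
WWWWRWWWW
WWWWWWWWW
WWWBBBBWW
After op 2 fill(5,8,B) [49 cells changed]:
BBBBBBBBB
BBBBBBBBB
BBBBBBBBB
BBBBRBBBB
BBBBBBBBB
BBBBBBBBB
After op 3 paint(0,8,B):
BBBBBBBBB
BBBBBBBBB
BBBBBBBBB
BBBBRBBBB
BBBBBBBBB
BBBBBBBBB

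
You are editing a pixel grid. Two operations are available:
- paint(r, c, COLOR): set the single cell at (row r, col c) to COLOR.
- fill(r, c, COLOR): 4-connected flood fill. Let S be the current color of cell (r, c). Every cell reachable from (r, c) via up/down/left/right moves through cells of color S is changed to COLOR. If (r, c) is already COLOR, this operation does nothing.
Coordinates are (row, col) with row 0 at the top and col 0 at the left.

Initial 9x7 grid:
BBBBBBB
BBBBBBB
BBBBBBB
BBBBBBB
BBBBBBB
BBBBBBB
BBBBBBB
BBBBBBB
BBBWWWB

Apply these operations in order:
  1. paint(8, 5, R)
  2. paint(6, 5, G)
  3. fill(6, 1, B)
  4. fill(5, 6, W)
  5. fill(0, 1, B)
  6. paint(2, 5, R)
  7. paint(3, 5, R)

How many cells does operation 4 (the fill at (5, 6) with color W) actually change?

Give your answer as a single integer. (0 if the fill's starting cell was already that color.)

After op 1 paint(8,5,R):
BBBBBBB
BBBBBBB
BBBBBBB
BBBBBBB
BBBBBBB
BBBBBBB
BBBBBBB
BBBBBBB
BBBWWRB
After op 2 paint(6,5,G):
BBBBBBB
BBBBBBB
BBBBBBB
BBBBBBB
BBBBBBB
BBBBBBB
BBBBBGB
BBBBBBB
BBBWWRB
After op 3 fill(6,1,B) [0 cells changed]:
BBBBBBB
BBBBBBB
BBBBBBB
BBBBBBB
BBBBBBB
BBBBBBB
BBBBBGB
BBBBBBB
BBBWWRB
After op 4 fill(5,6,W) [59 cells changed]:
WWWWWWW
WWWWWWW
WWWWWWW
WWWWWWW
WWWWWWW
WWWWWWW
WWWWWGW
WWWWWWW
WWWWWRW

Answer: 59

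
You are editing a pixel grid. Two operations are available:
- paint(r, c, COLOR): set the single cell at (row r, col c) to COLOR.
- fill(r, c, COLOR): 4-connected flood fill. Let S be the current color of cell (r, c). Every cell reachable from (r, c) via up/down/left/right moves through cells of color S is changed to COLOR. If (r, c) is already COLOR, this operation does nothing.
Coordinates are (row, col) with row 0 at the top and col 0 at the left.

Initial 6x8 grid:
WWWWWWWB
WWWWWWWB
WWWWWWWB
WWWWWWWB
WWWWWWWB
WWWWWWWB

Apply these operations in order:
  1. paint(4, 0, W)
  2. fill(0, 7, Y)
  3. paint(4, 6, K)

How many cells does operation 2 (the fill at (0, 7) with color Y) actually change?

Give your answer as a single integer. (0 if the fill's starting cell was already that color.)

Answer: 6

Derivation:
After op 1 paint(4,0,W):
WWWWWWWB
WWWWWWWB
WWWWWWWB
WWWWWWWB
WWWWWWWB
WWWWWWWB
After op 2 fill(0,7,Y) [6 cells changed]:
WWWWWWWY
WWWWWWWY
WWWWWWWY
WWWWWWWY
WWWWWWWY
WWWWWWWY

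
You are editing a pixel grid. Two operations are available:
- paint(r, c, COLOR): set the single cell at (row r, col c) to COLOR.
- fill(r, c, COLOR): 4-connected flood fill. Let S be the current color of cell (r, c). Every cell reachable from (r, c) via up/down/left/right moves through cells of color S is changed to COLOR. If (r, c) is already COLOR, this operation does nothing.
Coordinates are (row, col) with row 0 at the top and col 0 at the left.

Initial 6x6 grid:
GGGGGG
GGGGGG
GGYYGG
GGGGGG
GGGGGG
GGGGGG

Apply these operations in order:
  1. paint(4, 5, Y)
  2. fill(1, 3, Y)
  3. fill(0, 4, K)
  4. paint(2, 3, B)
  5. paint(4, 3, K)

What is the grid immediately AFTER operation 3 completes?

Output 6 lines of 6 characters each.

After op 1 paint(4,5,Y):
GGGGGG
GGGGGG
GGYYGG
GGGGGG
GGGGGY
GGGGGG
After op 2 fill(1,3,Y) [33 cells changed]:
YYYYYY
YYYYYY
YYYYYY
YYYYYY
YYYYYY
YYYYYY
After op 3 fill(0,4,K) [36 cells changed]:
KKKKKK
KKKKKK
KKKKKK
KKKKKK
KKKKKK
KKKKKK

Answer: KKKKKK
KKKKKK
KKKKKK
KKKKKK
KKKKKK
KKKKKK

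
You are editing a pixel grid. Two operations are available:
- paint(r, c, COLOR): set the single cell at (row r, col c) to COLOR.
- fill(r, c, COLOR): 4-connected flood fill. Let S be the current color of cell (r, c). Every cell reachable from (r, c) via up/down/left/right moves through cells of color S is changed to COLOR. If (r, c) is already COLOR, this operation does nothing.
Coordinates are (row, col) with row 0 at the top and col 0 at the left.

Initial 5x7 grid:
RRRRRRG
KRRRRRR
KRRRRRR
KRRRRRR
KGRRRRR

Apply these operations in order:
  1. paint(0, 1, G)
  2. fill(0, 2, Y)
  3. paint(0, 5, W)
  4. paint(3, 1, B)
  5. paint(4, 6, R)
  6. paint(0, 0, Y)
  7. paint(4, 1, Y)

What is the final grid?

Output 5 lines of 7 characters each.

After op 1 paint(0,1,G):
RGRRRRG
KRRRRRR
KRRRRRR
KRRRRRR
KGRRRRR
After op 2 fill(0,2,Y) [27 cells changed]:
RGYYYYG
KYYYYYY
KYYYYYY
KYYYYYY
KGYYYYY
After op 3 paint(0,5,W):
RGYYYWG
KYYYYYY
KYYYYYY
KYYYYYY
KGYYYYY
After op 4 paint(3,1,B):
RGYYYWG
KYYYYYY
KYYYYYY
KBYYYYY
KGYYYYY
After op 5 paint(4,6,R):
RGYYYWG
KYYYYYY
KYYYYYY
KBYYYYY
KGYYYYR
After op 6 paint(0,0,Y):
YGYYYWG
KYYYYYY
KYYYYYY
KBYYYYY
KGYYYYR
After op 7 paint(4,1,Y):
YGYYYWG
KYYYYYY
KYYYYYY
KBYYYYY
KYYYYYR

Answer: YGYYYWG
KYYYYYY
KYYYYYY
KBYYYYY
KYYYYYR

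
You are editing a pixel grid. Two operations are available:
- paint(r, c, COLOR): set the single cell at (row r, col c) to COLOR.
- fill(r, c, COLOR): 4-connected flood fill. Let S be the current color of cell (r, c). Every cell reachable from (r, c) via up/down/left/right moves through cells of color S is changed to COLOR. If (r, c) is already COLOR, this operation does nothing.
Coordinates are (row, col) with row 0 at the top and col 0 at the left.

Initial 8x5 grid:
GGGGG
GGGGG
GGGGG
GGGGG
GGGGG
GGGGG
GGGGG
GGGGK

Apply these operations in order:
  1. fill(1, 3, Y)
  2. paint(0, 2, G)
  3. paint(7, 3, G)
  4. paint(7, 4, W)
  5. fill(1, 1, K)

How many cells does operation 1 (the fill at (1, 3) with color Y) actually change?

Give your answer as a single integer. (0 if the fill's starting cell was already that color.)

Answer: 39

Derivation:
After op 1 fill(1,3,Y) [39 cells changed]:
YYYYY
YYYYY
YYYYY
YYYYY
YYYYY
YYYYY
YYYYY
YYYYK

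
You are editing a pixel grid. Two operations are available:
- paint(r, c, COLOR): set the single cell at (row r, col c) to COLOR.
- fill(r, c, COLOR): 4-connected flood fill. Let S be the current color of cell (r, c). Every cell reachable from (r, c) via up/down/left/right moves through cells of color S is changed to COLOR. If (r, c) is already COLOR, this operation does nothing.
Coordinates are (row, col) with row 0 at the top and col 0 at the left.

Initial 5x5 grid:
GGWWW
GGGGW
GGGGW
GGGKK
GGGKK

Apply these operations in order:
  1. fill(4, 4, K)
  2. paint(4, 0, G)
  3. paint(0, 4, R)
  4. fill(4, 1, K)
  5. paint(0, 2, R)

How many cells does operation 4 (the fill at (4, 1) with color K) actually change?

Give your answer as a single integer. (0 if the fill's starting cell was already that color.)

Answer: 16

Derivation:
After op 1 fill(4,4,K) [0 cells changed]:
GGWWW
GGGGW
GGGGW
GGGKK
GGGKK
After op 2 paint(4,0,G):
GGWWW
GGGGW
GGGGW
GGGKK
GGGKK
After op 3 paint(0,4,R):
GGWWR
GGGGW
GGGGW
GGGKK
GGGKK
After op 4 fill(4,1,K) [16 cells changed]:
KKWWR
KKKKW
KKKKW
KKKKK
KKKKK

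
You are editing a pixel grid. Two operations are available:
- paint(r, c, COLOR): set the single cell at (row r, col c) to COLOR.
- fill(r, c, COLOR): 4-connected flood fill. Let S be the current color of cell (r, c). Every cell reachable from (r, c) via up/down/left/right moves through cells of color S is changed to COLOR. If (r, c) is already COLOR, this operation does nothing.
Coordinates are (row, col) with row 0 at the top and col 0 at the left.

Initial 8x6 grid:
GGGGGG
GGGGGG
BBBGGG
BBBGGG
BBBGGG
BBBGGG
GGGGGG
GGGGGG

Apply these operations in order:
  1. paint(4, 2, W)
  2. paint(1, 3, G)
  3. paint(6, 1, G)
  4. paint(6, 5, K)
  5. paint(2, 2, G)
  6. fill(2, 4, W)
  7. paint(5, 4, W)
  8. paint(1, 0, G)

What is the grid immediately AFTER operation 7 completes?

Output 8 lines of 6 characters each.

Answer: WWWWWW
WWWWWW
BBWWWW
BBBWWW
BBWWWW
BBBWWW
WWWWWK
WWWWWW

Derivation:
After op 1 paint(4,2,W):
GGGGGG
GGGGGG
BBBGGG
BBBGGG
BBWGGG
BBBGGG
GGGGGG
GGGGGG
After op 2 paint(1,3,G):
GGGGGG
GGGGGG
BBBGGG
BBBGGG
BBWGGG
BBBGGG
GGGGGG
GGGGGG
After op 3 paint(6,1,G):
GGGGGG
GGGGGG
BBBGGG
BBBGGG
BBWGGG
BBBGGG
GGGGGG
GGGGGG
After op 4 paint(6,5,K):
GGGGGG
GGGGGG
BBBGGG
BBBGGG
BBWGGG
BBBGGG
GGGGGK
GGGGGG
After op 5 paint(2,2,G):
GGGGGG
GGGGGG
BBGGGG
BBBGGG
BBWGGG
BBBGGG
GGGGGK
GGGGGG
After op 6 fill(2,4,W) [36 cells changed]:
WWWWWW
WWWWWW
BBWWWW
BBBWWW
BBWWWW
BBBWWW
WWWWWK
WWWWWW
After op 7 paint(5,4,W):
WWWWWW
WWWWWW
BBWWWW
BBBWWW
BBWWWW
BBBWWW
WWWWWK
WWWWWW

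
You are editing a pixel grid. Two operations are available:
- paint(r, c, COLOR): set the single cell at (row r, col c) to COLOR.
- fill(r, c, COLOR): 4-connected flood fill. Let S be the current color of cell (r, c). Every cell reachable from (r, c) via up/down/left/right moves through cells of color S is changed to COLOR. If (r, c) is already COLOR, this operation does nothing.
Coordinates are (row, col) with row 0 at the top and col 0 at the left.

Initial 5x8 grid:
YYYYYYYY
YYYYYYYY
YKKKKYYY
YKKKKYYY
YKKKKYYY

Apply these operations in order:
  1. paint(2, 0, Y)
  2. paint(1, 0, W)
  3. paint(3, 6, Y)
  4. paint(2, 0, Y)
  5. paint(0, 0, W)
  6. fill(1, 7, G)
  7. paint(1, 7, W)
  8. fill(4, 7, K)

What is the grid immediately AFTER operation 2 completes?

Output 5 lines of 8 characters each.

After op 1 paint(2,0,Y):
YYYYYYYY
YYYYYYYY
YKKKKYYY
YKKKKYYY
YKKKKYYY
After op 2 paint(1,0,W):
YYYYYYYY
WYYYYYYY
YKKKKYYY
YKKKKYYY
YKKKKYYY

Answer: YYYYYYYY
WYYYYYYY
YKKKKYYY
YKKKKYYY
YKKKKYYY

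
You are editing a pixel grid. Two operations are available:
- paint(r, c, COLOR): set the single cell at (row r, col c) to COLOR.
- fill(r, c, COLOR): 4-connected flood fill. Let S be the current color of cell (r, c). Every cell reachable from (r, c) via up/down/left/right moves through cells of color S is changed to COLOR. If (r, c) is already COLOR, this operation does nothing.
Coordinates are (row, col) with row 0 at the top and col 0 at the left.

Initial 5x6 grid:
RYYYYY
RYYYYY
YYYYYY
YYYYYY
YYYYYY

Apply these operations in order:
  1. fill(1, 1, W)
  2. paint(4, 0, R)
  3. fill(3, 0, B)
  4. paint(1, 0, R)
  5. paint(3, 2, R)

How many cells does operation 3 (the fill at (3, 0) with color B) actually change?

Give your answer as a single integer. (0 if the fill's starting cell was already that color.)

Answer: 27

Derivation:
After op 1 fill(1,1,W) [28 cells changed]:
RWWWWW
RWWWWW
WWWWWW
WWWWWW
WWWWWW
After op 2 paint(4,0,R):
RWWWWW
RWWWWW
WWWWWW
WWWWWW
RWWWWW
After op 3 fill(3,0,B) [27 cells changed]:
RBBBBB
RBBBBB
BBBBBB
BBBBBB
RBBBBB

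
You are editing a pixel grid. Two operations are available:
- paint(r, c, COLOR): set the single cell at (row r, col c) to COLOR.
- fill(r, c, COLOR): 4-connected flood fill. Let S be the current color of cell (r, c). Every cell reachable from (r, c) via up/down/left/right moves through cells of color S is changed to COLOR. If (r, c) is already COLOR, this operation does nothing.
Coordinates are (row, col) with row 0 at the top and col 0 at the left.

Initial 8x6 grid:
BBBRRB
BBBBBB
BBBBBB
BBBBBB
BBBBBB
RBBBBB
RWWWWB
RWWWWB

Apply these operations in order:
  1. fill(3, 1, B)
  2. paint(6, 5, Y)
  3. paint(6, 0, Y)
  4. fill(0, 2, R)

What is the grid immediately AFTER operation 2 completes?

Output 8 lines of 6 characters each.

Answer: BBBRRB
BBBBBB
BBBBBB
BBBBBB
BBBBBB
RBBBBB
RWWWWY
RWWWWB

Derivation:
After op 1 fill(3,1,B) [0 cells changed]:
BBBRRB
BBBBBB
BBBBBB
BBBBBB
BBBBBB
RBBBBB
RWWWWB
RWWWWB
After op 2 paint(6,5,Y):
BBBRRB
BBBBBB
BBBBBB
BBBBBB
BBBBBB
RBBBBB
RWWWWY
RWWWWB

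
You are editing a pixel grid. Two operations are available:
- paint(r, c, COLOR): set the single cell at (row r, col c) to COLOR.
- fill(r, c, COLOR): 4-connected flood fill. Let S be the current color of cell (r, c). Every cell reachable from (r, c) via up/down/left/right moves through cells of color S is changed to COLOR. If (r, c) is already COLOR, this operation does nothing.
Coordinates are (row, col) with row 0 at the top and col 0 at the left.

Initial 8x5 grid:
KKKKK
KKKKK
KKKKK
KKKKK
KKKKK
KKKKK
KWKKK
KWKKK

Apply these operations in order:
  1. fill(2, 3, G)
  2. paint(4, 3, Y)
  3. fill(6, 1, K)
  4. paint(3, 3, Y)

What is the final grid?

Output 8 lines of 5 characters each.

Answer: GGGGG
GGGGG
GGGGG
GGGYG
GGGYG
GGGGG
GKGGG
GKGGG

Derivation:
After op 1 fill(2,3,G) [38 cells changed]:
GGGGG
GGGGG
GGGGG
GGGGG
GGGGG
GGGGG
GWGGG
GWGGG
After op 2 paint(4,3,Y):
GGGGG
GGGGG
GGGGG
GGGGG
GGGYG
GGGGG
GWGGG
GWGGG
After op 3 fill(6,1,K) [2 cells changed]:
GGGGG
GGGGG
GGGGG
GGGGG
GGGYG
GGGGG
GKGGG
GKGGG
After op 4 paint(3,3,Y):
GGGGG
GGGGG
GGGGG
GGGYG
GGGYG
GGGGG
GKGGG
GKGGG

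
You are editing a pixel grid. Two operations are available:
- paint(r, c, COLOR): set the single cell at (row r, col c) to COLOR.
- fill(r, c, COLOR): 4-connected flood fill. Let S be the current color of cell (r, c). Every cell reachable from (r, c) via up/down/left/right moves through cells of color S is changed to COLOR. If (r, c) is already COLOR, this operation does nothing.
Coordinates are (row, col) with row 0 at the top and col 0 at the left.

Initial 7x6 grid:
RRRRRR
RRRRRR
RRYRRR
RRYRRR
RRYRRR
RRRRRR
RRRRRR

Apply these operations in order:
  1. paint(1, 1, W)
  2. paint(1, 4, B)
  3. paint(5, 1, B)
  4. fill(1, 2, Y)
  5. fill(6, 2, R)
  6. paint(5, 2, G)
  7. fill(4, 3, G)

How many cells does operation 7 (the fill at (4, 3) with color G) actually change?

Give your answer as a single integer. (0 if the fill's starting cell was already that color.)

After op 1 paint(1,1,W):
RRRRRR
RWRRRR
RRYRRR
RRYRRR
RRYRRR
RRRRRR
RRRRRR
After op 2 paint(1,4,B):
RRRRRR
RWRRBR
RRYRRR
RRYRRR
RRYRRR
RRRRRR
RRRRRR
After op 3 paint(5,1,B):
RRRRRR
RWRRBR
RRYRRR
RRYRRR
RRYRRR
RBRRRR
RRRRRR
After op 4 fill(1,2,Y) [36 cells changed]:
YYYYYY
YWYYBY
YYYYYY
YYYYYY
YYYYYY
YBYYYY
YYYYYY
After op 5 fill(6,2,R) [39 cells changed]:
RRRRRR
RWRRBR
RRRRRR
RRRRRR
RRRRRR
RBRRRR
RRRRRR
After op 6 paint(5,2,G):
RRRRRR
RWRRBR
RRRRRR
RRRRRR
RRRRRR
RBGRRR
RRRRRR
After op 7 fill(4,3,G) [38 cells changed]:
GGGGGG
GWGGBG
GGGGGG
GGGGGG
GGGGGG
GBGGGG
GGGGGG

Answer: 38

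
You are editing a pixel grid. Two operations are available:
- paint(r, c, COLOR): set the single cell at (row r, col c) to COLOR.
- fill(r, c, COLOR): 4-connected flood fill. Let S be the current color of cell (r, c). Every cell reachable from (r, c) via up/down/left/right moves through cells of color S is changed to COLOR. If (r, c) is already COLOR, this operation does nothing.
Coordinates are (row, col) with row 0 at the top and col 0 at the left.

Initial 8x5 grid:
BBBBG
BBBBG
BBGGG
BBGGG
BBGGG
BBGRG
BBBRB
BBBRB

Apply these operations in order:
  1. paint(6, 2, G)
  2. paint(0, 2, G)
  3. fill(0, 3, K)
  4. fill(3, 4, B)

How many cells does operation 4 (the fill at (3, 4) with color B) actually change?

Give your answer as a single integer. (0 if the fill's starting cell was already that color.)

After op 1 paint(6,2,G):
BBBBG
BBBBG
BBGGG
BBGGG
BBGGG
BBGRG
BBGRB
BBBRB
After op 2 paint(0,2,G):
BBGBG
BBBBG
BBGGG
BBGGG
BBGGG
BBGRG
BBGRB
BBBRB
After op 3 fill(0,3,K) [20 cells changed]:
KKGKG
KKKKG
KKGGG
KKGGG
KKGGG
KKGRG
KKGRB
KKKRB
After op 4 fill(3,4,B) [14 cells changed]:
KKGKB
KKKKB
KKBBB
KKBBB
KKBBB
KKBRB
KKBRB
KKKRB

Answer: 14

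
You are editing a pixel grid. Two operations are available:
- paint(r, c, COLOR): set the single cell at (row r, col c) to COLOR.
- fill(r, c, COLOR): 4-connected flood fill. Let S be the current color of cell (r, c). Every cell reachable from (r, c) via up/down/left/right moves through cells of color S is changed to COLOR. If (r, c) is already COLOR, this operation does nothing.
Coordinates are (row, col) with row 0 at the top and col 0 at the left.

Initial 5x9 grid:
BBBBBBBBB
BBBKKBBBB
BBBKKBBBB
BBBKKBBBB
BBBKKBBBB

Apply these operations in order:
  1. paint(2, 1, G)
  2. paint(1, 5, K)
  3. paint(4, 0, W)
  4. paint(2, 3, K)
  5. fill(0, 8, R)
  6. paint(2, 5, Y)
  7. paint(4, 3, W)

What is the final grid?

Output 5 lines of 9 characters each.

Answer: RRRRRRRRR
RRRKKKRRR
RGRKKYRRR
RRRKKRRRR
WRRWKRRRR

Derivation:
After op 1 paint(2,1,G):
BBBBBBBBB
BBBKKBBBB
BGBKKBBBB
BBBKKBBBB
BBBKKBBBB
After op 2 paint(1,5,K):
BBBBBBBBB
BBBKKKBBB
BGBKKBBBB
BBBKKBBBB
BBBKKBBBB
After op 3 paint(4,0,W):
BBBBBBBBB
BBBKKKBBB
BGBKKBBBB
BBBKKBBBB
WBBKKBBBB
After op 4 paint(2,3,K):
BBBBBBBBB
BBBKKKBBB
BGBKKBBBB
BBBKKBBBB
WBBKKBBBB
After op 5 fill(0,8,R) [34 cells changed]:
RRRRRRRRR
RRRKKKRRR
RGRKKRRRR
RRRKKRRRR
WRRKKRRRR
After op 6 paint(2,5,Y):
RRRRRRRRR
RRRKKKRRR
RGRKKYRRR
RRRKKRRRR
WRRKKRRRR
After op 7 paint(4,3,W):
RRRRRRRRR
RRRKKKRRR
RGRKKYRRR
RRRKKRRRR
WRRWKRRRR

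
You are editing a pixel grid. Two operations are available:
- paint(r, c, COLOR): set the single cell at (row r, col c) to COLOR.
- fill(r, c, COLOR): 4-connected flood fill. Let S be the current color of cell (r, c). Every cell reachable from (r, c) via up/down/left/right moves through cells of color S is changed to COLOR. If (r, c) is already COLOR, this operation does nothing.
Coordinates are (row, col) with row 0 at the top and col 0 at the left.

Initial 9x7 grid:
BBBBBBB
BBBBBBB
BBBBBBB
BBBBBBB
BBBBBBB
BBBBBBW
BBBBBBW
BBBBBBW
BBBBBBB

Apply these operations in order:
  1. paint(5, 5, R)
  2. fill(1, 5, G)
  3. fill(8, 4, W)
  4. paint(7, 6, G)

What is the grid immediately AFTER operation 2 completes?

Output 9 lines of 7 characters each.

After op 1 paint(5,5,R):
BBBBBBB
BBBBBBB
BBBBBBB
BBBBBBB
BBBBBBB
BBBBBRW
BBBBBBW
BBBBBBW
BBBBBBB
After op 2 fill(1,5,G) [59 cells changed]:
GGGGGGG
GGGGGGG
GGGGGGG
GGGGGGG
GGGGGGG
GGGGGRW
GGGGGGW
GGGGGGW
GGGGGGG

Answer: GGGGGGG
GGGGGGG
GGGGGGG
GGGGGGG
GGGGGGG
GGGGGRW
GGGGGGW
GGGGGGW
GGGGGGG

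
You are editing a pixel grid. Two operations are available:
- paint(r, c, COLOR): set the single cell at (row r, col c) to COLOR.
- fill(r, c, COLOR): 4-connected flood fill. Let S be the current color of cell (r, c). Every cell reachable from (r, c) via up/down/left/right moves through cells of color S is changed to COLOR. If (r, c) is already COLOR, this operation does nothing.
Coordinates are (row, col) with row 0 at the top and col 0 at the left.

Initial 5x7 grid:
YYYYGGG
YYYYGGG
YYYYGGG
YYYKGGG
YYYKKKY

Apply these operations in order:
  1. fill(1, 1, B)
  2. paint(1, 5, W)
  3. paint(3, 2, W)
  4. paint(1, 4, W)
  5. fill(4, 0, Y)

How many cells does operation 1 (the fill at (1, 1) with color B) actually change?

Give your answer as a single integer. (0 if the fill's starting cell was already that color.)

After op 1 fill(1,1,B) [18 cells changed]:
BBBBGGG
BBBBGGG
BBBBGGG
BBBKGGG
BBBKKKY

Answer: 18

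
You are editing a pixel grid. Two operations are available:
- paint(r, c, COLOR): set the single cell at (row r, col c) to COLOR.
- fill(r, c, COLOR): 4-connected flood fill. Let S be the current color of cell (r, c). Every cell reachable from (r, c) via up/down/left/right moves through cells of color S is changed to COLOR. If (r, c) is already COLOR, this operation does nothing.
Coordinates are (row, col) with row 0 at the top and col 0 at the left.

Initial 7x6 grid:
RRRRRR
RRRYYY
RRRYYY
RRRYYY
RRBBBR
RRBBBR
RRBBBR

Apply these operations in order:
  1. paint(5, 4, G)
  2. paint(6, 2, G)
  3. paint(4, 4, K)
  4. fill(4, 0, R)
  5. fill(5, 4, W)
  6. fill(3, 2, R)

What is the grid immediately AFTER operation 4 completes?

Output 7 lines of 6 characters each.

After op 1 paint(5,4,G):
RRRRRR
RRRYYY
RRRYYY
RRRYYY
RRBBBR
RRBBGR
RRBBBR
After op 2 paint(6,2,G):
RRRRRR
RRRYYY
RRRYYY
RRRYYY
RRBBBR
RRBBGR
RRGBBR
After op 3 paint(4,4,K):
RRRRRR
RRRYYY
RRRYYY
RRRYYY
RRBBKR
RRBBGR
RRGBBR
After op 4 fill(4,0,R) [0 cells changed]:
RRRRRR
RRRYYY
RRRYYY
RRRYYY
RRBBKR
RRBBGR
RRGBBR

Answer: RRRRRR
RRRYYY
RRRYYY
RRRYYY
RRBBKR
RRBBGR
RRGBBR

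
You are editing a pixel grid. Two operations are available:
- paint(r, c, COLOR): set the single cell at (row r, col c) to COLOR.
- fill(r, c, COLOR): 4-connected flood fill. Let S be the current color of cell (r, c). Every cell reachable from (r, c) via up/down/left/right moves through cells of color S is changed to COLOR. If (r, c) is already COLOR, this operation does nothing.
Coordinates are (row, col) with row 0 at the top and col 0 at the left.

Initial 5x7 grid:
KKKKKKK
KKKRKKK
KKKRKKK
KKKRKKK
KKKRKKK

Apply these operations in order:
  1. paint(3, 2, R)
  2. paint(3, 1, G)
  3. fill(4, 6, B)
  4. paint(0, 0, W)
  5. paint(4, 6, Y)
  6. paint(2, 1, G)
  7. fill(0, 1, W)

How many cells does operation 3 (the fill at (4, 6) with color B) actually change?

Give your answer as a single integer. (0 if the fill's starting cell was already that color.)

After op 1 paint(3,2,R):
KKKKKKK
KKKRKKK
KKKRKKK
KKRRKKK
KKKRKKK
After op 2 paint(3,1,G):
KKKKKKK
KKKRKKK
KKKRKKK
KGRRKKK
KKKRKKK
After op 3 fill(4,6,B) [29 cells changed]:
BBBBBBB
BBBRBBB
BBBRBBB
BGRRBBB
BBBRBBB

Answer: 29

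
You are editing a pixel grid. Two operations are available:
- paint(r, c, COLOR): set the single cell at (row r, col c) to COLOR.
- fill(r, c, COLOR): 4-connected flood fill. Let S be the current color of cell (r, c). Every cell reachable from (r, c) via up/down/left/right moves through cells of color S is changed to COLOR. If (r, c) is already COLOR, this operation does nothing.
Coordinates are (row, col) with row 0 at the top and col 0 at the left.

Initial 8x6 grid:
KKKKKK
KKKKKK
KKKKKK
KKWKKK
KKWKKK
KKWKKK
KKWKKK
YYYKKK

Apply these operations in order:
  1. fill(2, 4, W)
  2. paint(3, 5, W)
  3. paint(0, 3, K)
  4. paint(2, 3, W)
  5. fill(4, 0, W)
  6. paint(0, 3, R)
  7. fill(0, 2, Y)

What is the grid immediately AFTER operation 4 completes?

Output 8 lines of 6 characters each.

Answer: WWWKWW
WWWWWW
WWWWWW
WWWWWW
WWWWWW
WWWWWW
WWWWWW
YYYWWW

Derivation:
After op 1 fill(2,4,W) [41 cells changed]:
WWWWWW
WWWWWW
WWWWWW
WWWWWW
WWWWWW
WWWWWW
WWWWWW
YYYWWW
After op 2 paint(3,5,W):
WWWWWW
WWWWWW
WWWWWW
WWWWWW
WWWWWW
WWWWWW
WWWWWW
YYYWWW
After op 3 paint(0,3,K):
WWWKWW
WWWWWW
WWWWWW
WWWWWW
WWWWWW
WWWWWW
WWWWWW
YYYWWW
After op 4 paint(2,3,W):
WWWKWW
WWWWWW
WWWWWW
WWWWWW
WWWWWW
WWWWWW
WWWWWW
YYYWWW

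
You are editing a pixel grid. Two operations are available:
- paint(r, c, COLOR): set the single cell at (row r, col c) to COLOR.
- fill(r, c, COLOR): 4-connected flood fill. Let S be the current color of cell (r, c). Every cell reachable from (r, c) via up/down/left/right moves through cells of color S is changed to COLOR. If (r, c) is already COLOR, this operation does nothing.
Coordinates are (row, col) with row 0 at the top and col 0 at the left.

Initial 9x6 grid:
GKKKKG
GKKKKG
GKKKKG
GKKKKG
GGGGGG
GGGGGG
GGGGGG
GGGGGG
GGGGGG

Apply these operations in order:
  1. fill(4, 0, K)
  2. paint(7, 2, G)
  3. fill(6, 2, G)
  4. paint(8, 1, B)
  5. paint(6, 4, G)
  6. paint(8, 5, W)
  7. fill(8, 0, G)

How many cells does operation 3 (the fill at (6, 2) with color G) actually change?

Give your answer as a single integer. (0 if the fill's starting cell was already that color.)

Answer: 53

Derivation:
After op 1 fill(4,0,K) [38 cells changed]:
KKKKKK
KKKKKK
KKKKKK
KKKKKK
KKKKKK
KKKKKK
KKKKKK
KKKKKK
KKKKKK
After op 2 paint(7,2,G):
KKKKKK
KKKKKK
KKKKKK
KKKKKK
KKKKKK
KKKKKK
KKKKKK
KKGKKK
KKKKKK
After op 3 fill(6,2,G) [53 cells changed]:
GGGGGG
GGGGGG
GGGGGG
GGGGGG
GGGGGG
GGGGGG
GGGGGG
GGGGGG
GGGGGG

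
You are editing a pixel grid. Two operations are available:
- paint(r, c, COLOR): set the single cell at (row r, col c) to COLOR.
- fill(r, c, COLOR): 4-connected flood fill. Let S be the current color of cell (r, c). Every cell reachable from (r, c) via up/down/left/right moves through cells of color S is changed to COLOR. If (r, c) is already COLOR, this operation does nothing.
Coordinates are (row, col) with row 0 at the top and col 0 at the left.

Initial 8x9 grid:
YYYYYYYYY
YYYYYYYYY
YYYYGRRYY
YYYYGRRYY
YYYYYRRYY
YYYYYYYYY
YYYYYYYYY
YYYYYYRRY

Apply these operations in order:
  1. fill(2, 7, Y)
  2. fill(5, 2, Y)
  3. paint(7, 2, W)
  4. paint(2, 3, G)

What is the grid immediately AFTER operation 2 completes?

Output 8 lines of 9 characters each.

Answer: YYYYYYYYY
YYYYYYYYY
YYYYGRRYY
YYYYGRRYY
YYYYYRRYY
YYYYYYYYY
YYYYYYYYY
YYYYYYRRY

Derivation:
After op 1 fill(2,7,Y) [0 cells changed]:
YYYYYYYYY
YYYYYYYYY
YYYYGRRYY
YYYYGRRYY
YYYYYRRYY
YYYYYYYYY
YYYYYYYYY
YYYYYYRRY
After op 2 fill(5,2,Y) [0 cells changed]:
YYYYYYYYY
YYYYYYYYY
YYYYGRRYY
YYYYGRRYY
YYYYYRRYY
YYYYYYYYY
YYYYYYYYY
YYYYYYRRY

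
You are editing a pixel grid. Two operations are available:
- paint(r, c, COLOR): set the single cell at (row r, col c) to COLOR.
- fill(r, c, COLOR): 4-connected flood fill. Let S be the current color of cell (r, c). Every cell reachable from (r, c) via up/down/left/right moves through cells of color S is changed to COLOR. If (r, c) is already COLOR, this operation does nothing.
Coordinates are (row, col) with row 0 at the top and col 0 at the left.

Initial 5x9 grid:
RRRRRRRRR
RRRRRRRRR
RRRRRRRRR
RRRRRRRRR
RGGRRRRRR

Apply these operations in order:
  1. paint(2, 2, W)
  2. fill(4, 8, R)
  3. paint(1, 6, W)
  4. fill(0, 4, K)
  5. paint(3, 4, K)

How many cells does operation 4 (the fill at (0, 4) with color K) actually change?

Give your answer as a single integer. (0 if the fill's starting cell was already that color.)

Answer: 41

Derivation:
After op 1 paint(2,2,W):
RRRRRRRRR
RRRRRRRRR
RRWRRRRRR
RRRRRRRRR
RGGRRRRRR
After op 2 fill(4,8,R) [0 cells changed]:
RRRRRRRRR
RRRRRRRRR
RRWRRRRRR
RRRRRRRRR
RGGRRRRRR
After op 3 paint(1,6,W):
RRRRRRRRR
RRRRRRWRR
RRWRRRRRR
RRRRRRRRR
RGGRRRRRR
After op 4 fill(0,4,K) [41 cells changed]:
KKKKKKKKK
KKKKKKWKK
KKWKKKKKK
KKKKKKKKK
KGGKKKKKK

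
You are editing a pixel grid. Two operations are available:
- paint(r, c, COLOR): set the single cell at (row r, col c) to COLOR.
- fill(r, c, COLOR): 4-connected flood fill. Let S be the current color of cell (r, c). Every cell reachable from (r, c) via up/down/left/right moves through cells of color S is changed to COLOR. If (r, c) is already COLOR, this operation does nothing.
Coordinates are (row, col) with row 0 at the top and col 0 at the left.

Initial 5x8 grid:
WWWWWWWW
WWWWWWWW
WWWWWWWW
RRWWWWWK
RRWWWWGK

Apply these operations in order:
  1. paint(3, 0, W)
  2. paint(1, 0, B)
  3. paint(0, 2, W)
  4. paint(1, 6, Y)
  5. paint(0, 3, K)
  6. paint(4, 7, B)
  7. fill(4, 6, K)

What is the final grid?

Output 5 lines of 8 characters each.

Answer: WWWKWWWW
BWWWWWYW
WWWWWWWW
WRWWWWWK
RRWWWWKB

Derivation:
After op 1 paint(3,0,W):
WWWWWWWW
WWWWWWWW
WWWWWWWW
WRWWWWWK
RRWWWWGK
After op 2 paint(1,0,B):
WWWWWWWW
BWWWWWWW
WWWWWWWW
WRWWWWWK
RRWWWWGK
After op 3 paint(0,2,W):
WWWWWWWW
BWWWWWWW
WWWWWWWW
WRWWWWWK
RRWWWWGK
After op 4 paint(1,6,Y):
WWWWWWWW
BWWWWWYW
WWWWWWWW
WRWWWWWK
RRWWWWGK
After op 5 paint(0,3,K):
WWWKWWWW
BWWWWWYW
WWWWWWWW
WRWWWWWK
RRWWWWGK
After op 6 paint(4,7,B):
WWWKWWWW
BWWWWWYW
WWWWWWWW
WRWWWWWK
RRWWWWGB
After op 7 fill(4,6,K) [1 cells changed]:
WWWKWWWW
BWWWWWYW
WWWWWWWW
WRWWWWWK
RRWWWWKB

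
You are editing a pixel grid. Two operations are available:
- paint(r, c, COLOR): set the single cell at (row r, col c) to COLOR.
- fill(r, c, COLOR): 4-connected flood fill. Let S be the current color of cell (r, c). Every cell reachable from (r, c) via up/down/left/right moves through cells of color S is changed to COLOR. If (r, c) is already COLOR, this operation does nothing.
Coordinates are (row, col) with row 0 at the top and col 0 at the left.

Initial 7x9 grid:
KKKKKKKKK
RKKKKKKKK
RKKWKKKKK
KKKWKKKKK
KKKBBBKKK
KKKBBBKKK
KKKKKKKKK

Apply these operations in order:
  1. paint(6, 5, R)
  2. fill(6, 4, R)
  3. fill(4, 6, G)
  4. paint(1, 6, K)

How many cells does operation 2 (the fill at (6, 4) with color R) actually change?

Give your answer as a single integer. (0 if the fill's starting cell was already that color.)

After op 1 paint(6,5,R):
KKKKKKKKK
RKKKKKKKK
RKKWKKKKK
KKKWKKKKK
KKKBBBKKK
KKKBBBKKK
KKKKKRKKK
After op 2 fill(6,4,R) [52 cells changed]:
RRRRRRRRR
RRRRRRRRR
RRRWRRRRR
RRRWRRRRR
RRRBBBRRR
RRRBBBRRR
RRRRRRRRR

Answer: 52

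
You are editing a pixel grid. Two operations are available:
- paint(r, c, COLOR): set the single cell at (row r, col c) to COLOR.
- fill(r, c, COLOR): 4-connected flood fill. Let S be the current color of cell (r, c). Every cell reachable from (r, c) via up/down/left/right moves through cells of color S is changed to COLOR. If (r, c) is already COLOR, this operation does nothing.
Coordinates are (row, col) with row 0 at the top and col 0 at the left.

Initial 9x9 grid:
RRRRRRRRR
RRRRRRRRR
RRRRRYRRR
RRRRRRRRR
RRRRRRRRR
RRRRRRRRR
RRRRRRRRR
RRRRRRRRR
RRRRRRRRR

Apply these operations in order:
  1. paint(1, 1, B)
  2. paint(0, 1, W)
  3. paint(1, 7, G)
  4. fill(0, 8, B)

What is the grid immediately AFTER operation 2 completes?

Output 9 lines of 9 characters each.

After op 1 paint(1,1,B):
RRRRRRRRR
RBRRRRRRR
RRRRRYRRR
RRRRRRRRR
RRRRRRRRR
RRRRRRRRR
RRRRRRRRR
RRRRRRRRR
RRRRRRRRR
After op 2 paint(0,1,W):
RWRRRRRRR
RBRRRRRRR
RRRRRYRRR
RRRRRRRRR
RRRRRRRRR
RRRRRRRRR
RRRRRRRRR
RRRRRRRRR
RRRRRRRRR

Answer: RWRRRRRRR
RBRRRRRRR
RRRRRYRRR
RRRRRRRRR
RRRRRRRRR
RRRRRRRRR
RRRRRRRRR
RRRRRRRRR
RRRRRRRRR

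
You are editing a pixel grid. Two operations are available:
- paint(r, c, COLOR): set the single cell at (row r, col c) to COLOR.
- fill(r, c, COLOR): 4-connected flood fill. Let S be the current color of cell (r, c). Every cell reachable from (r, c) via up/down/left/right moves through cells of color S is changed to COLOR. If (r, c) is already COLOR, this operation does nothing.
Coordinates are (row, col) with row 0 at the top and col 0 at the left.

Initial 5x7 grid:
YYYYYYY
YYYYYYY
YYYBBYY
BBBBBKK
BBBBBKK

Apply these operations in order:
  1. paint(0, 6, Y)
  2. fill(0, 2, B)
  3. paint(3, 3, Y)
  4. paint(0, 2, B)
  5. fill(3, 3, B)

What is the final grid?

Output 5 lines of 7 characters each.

After op 1 paint(0,6,Y):
YYYYYYY
YYYYYYY
YYYBBYY
BBBBBKK
BBBBBKK
After op 2 fill(0,2,B) [19 cells changed]:
BBBBBBB
BBBBBBB
BBBBBBB
BBBBBKK
BBBBBKK
After op 3 paint(3,3,Y):
BBBBBBB
BBBBBBB
BBBBBBB
BBBYBKK
BBBBBKK
After op 4 paint(0,2,B):
BBBBBBB
BBBBBBB
BBBBBBB
BBBYBKK
BBBBBKK
After op 5 fill(3,3,B) [1 cells changed]:
BBBBBBB
BBBBBBB
BBBBBBB
BBBBBKK
BBBBBKK

Answer: BBBBBBB
BBBBBBB
BBBBBBB
BBBBBKK
BBBBBKK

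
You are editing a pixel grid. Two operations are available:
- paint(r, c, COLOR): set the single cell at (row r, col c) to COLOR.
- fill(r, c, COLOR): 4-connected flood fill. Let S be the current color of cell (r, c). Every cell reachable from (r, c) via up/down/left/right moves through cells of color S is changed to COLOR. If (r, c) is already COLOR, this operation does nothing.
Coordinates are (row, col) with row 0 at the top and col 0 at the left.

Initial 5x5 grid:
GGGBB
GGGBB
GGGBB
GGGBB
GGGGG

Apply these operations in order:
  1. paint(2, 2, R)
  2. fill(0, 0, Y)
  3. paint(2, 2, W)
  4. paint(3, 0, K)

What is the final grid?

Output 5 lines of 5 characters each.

Answer: YYYBB
YYYBB
YYWBB
KYYBB
YYYYY

Derivation:
After op 1 paint(2,2,R):
GGGBB
GGGBB
GGRBB
GGGBB
GGGGG
After op 2 fill(0,0,Y) [16 cells changed]:
YYYBB
YYYBB
YYRBB
YYYBB
YYYYY
After op 3 paint(2,2,W):
YYYBB
YYYBB
YYWBB
YYYBB
YYYYY
After op 4 paint(3,0,K):
YYYBB
YYYBB
YYWBB
KYYBB
YYYYY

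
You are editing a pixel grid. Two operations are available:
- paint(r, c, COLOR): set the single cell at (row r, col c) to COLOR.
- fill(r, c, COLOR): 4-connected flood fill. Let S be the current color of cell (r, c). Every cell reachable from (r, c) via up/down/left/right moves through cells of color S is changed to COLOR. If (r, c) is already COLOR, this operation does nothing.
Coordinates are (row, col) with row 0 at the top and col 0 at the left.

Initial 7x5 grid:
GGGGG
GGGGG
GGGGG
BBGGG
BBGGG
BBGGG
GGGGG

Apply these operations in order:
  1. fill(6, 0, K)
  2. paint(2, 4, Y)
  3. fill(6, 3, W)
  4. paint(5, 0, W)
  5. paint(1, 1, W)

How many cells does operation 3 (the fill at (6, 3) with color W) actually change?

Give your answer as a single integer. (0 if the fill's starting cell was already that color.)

After op 1 fill(6,0,K) [29 cells changed]:
KKKKK
KKKKK
KKKKK
BBKKK
BBKKK
BBKKK
KKKKK
After op 2 paint(2,4,Y):
KKKKK
KKKKK
KKKKY
BBKKK
BBKKK
BBKKK
KKKKK
After op 3 fill(6,3,W) [28 cells changed]:
WWWWW
WWWWW
WWWWY
BBWWW
BBWWW
BBWWW
WWWWW

Answer: 28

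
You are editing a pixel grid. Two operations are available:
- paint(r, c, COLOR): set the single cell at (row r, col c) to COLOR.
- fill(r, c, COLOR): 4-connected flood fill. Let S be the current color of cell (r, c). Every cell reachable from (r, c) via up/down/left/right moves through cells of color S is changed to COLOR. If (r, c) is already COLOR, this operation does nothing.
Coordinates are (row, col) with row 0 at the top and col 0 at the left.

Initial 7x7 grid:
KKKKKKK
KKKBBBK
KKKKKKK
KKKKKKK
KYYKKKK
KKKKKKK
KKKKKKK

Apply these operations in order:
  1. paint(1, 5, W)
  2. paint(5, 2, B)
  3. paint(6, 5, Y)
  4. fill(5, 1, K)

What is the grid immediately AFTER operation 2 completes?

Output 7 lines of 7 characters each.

Answer: KKKKKKK
KKKBBWK
KKKKKKK
KKKKKKK
KYYKKKK
KKBKKKK
KKKKKKK

Derivation:
After op 1 paint(1,5,W):
KKKKKKK
KKKBBWK
KKKKKKK
KKKKKKK
KYYKKKK
KKKKKKK
KKKKKKK
After op 2 paint(5,2,B):
KKKKKKK
KKKBBWK
KKKKKKK
KKKKKKK
KYYKKKK
KKBKKKK
KKKKKKK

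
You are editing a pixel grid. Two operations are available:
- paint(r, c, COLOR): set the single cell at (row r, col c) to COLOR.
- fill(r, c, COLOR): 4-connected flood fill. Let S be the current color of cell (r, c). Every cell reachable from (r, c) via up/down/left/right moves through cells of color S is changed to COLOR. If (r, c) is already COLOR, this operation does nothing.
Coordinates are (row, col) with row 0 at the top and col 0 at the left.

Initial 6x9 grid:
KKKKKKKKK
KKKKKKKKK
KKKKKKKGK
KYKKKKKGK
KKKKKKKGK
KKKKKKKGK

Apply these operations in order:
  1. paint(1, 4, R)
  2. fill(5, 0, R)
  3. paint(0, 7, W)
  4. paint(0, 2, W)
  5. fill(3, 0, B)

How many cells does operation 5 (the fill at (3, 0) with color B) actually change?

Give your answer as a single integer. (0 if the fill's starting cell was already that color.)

After op 1 paint(1,4,R):
KKKKKKKKK
KKKKRKKKK
KKKKKKKGK
KYKKKKKGK
KKKKKKKGK
KKKKKKKGK
After op 2 fill(5,0,R) [48 cells changed]:
RRRRRRRRR
RRRRRRRRR
RRRRRRRGR
RYRRRRRGR
RRRRRRRGR
RRRRRRRGR
After op 3 paint(0,7,W):
RRRRRRRWR
RRRRRRRRR
RRRRRRRGR
RYRRRRRGR
RRRRRRRGR
RRRRRRRGR
After op 4 paint(0,2,W):
RRWRRRRWR
RRRRRRRRR
RRRRRRRGR
RYRRRRRGR
RRRRRRRGR
RRRRRRRGR
After op 5 fill(3,0,B) [47 cells changed]:
BBWBBBBWB
BBBBBBBBB
BBBBBBBGB
BYBBBBBGB
BBBBBBBGB
BBBBBBBGB

Answer: 47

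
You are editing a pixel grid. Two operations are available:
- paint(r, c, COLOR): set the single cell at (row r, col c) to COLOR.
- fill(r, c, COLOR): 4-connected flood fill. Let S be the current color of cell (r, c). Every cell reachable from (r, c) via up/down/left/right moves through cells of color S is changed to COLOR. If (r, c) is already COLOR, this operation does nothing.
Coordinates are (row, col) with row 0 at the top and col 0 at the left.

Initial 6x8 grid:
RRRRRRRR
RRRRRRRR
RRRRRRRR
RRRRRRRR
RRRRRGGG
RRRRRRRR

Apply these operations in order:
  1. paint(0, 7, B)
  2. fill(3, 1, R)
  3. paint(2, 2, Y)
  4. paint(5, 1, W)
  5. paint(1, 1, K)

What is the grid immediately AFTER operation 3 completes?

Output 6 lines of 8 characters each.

Answer: RRRRRRRB
RRRRRRRR
RRYRRRRR
RRRRRRRR
RRRRRGGG
RRRRRRRR

Derivation:
After op 1 paint(0,7,B):
RRRRRRRB
RRRRRRRR
RRRRRRRR
RRRRRRRR
RRRRRGGG
RRRRRRRR
After op 2 fill(3,1,R) [0 cells changed]:
RRRRRRRB
RRRRRRRR
RRRRRRRR
RRRRRRRR
RRRRRGGG
RRRRRRRR
After op 3 paint(2,2,Y):
RRRRRRRB
RRRRRRRR
RRYRRRRR
RRRRRRRR
RRRRRGGG
RRRRRRRR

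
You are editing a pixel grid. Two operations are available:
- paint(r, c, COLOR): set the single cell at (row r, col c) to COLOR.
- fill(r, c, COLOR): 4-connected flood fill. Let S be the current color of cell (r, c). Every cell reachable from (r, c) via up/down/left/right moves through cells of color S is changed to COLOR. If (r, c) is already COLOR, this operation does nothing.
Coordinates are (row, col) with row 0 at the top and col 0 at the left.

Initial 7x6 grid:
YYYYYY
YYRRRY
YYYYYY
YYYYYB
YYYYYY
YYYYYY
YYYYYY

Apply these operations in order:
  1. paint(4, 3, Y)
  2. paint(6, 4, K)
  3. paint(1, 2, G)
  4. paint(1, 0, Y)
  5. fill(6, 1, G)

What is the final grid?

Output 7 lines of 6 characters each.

Answer: GGGGGG
GGGRRG
GGGGGG
GGGGGB
GGGGGG
GGGGGG
GGGGKG

Derivation:
After op 1 paint(4,3,Y):
YYYYYY
YYRRRY
YYYYYY
YYYYYB
YYYYYY
YYYYYY
YYYYYY
After op 2 paint(6,4,K):
YYYYYY
YYRRRY
YYYYYY
YYYYYB
YYYYYY
YYYYYY
YYYYKY
After op 3 paint(1,2,G):
YYYYYY
YYGRRY
YYYYYY
YYYYYB
YYYYYY
YYYYYY
YYYYKY
After op 4 paint(1,0,Y):
YYYYYY
YYGRRY
YYYYYY
YYYYYB
YYYYYY
YYYYYY
YYYYKY
After op 5 fill(6,1,G) [37 cells changed]:
GGGGGG
GGGRRG
GGGGGG
GGGGGB
GGGGGG
GGGGGG
GGGGKG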